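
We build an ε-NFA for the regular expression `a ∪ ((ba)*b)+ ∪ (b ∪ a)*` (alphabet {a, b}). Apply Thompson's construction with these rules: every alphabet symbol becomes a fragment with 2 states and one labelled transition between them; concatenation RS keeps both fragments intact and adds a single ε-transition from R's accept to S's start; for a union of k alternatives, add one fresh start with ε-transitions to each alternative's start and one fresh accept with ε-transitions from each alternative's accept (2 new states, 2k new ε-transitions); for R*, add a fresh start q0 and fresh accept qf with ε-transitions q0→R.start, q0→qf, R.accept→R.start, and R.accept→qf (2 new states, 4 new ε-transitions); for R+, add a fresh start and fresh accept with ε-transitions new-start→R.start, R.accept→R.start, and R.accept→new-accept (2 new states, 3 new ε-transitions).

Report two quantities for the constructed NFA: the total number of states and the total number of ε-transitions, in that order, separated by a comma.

22, 23

Building bottom-up:
Each of the 6 symbol leaves contributes 2 states and 0 ε-transitions.
  ba : 4 states, 1 ε-transition
  (ba)* : 6 states, 5 ε-transitions
  (ba)*b : 8 states, 6 ε-transitions
  ((ba)*b)+ : 10 states, 9 ε-transitions
  b ∪ a : 6 states, 4 ε-transitions
  (b ∪ a)* : 8 states, 8 ε-transitions
  a ∪ ((ba)*b)+ ∪ (b ∪ a)* : 22 states, 23 ε-transitions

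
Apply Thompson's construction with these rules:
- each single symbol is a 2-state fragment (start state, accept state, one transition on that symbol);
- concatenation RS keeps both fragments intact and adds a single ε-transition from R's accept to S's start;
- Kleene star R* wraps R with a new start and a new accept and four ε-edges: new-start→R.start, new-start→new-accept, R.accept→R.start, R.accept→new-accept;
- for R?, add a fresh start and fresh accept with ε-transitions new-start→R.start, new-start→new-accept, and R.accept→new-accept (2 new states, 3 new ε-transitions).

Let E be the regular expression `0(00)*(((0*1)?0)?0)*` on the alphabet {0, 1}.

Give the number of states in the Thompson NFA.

Recursing over subexpressions:
Each of the 7 symbol leaves contributes a 2-state fragment.
  00 → 4 states
  (00)* → 6 states
  0* → 4 states
  0*1 → 6 states
  (0*1)? → 8 states
  (0*1)?0 → 10 states
  ((0*1)?0)? → 12 states
  ((0*1)?0)?0 → 14 states
  (((0*1)?0)?0)* → 16 states
  0(00)*(((0*1)?0)?0)* → 24 states

24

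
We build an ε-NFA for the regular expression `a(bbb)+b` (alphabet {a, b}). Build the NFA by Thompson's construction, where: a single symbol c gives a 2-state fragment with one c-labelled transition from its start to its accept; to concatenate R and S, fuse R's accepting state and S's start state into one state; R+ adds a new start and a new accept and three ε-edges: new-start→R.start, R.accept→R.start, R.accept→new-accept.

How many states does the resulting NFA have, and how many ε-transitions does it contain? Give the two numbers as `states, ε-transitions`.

8, 3

Bottom-up over the parse tree:
Each of the 5 symbol leaves contributes 2 states and 0 ε-transitions.
  bbb — 4 states, 0 ε-transitions
  (bbb)+ — 6 states, 3 ε-transitions
  a(bbb)+b — 8 states, 3 ε-transitions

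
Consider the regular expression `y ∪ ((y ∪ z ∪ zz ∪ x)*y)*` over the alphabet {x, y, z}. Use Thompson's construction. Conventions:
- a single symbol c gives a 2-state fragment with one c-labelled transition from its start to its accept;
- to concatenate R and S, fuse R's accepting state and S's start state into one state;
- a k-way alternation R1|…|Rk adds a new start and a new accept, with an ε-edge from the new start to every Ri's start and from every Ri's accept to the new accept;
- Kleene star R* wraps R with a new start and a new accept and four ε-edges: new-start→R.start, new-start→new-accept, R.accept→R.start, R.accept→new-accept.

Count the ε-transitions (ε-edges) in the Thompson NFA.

20

Per subexpression:
Each of the 7 symbol leaves contributes 0 ε-transitions.
  zz = 0 ε-transitions
  y ∪ z ∪ zz ∪ x = 8 ε-transitions
  (y ∪ z ∪ zz ∪ x)* = 12 ε-transitions
  (y ∪ z ∪ zz ∪ x)*y = 12 ε-transitions
  ((y ∪ z ∪ zz ∪ x)*y)* = 16 ε-transitions
  y ∪ ((y ∪ z ∪ zz ∪ x)*y)* = 20 ε-transitions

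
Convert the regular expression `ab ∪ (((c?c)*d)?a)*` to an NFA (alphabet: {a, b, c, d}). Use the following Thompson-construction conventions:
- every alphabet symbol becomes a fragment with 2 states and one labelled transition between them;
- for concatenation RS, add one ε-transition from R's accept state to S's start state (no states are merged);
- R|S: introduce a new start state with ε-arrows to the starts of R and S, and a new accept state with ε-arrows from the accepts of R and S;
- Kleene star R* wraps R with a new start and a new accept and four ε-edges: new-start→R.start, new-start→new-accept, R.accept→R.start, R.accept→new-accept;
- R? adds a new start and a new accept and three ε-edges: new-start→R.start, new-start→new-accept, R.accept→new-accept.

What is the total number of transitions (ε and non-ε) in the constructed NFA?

28

Bottom-up over the parse tree:
Each of the 6 symbol leaves contributes 1 transition (1 symbol, 0 ε).
  ab = 3 transitions (2 symbol, 1 ε)
  c? = 4 transitions (1 symbol, 3 ε)
  c?c = 6 transitions (2 symbol, 4 ε)
  (c?c)* = 10 transitions (2 symbol, 8 ε)
  (c?c)*d = 12 transitions (3 symbol, 9 ε)
  ((c?c)*d)? = 15 transitions (3 symbol, 12 ε)
  ((c?c)*d)?a = 17 transitions (4 symbol, 13 ε)
  (((c?c)*d)?a)* = 21 transitions (4 symbol, 17 ε)
  ab ∪ (((c?c)*d)?a)* = 28 transitions (6 symbol, 22 ε)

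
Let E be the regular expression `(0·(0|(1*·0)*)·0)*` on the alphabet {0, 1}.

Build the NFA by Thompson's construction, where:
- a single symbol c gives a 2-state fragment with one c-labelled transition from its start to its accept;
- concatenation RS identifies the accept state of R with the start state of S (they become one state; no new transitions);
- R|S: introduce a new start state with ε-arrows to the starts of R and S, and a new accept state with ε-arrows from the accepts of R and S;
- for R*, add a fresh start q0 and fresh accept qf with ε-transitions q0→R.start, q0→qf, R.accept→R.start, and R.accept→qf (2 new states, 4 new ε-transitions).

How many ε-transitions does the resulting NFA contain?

16

Bottom-up over the parse tree:
Each of the 5 symbol leaves contributes 0 ε-transitions.
  1* → 4 ε-transitions
  1*·0 → 4 ε-transitions
  (1*·0)* → 8 ε-transitions
  0|(1*·0)* → 12 ε-transitions
  0·(0|(1*·0)*)·0 → 12 ε-transitions
  (0·(0|(1*·0)*)·0)* → 16 ε-transitions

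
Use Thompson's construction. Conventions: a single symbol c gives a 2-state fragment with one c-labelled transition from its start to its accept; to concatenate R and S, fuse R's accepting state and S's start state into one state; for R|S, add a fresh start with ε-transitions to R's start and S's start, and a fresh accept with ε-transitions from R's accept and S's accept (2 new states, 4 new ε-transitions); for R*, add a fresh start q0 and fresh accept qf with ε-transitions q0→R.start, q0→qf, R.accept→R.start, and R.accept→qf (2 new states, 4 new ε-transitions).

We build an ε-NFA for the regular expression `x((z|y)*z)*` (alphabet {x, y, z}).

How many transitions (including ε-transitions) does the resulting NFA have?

Per subexpression:
Each of the 4 symbol leaves contributes 1 transition (1 symbol, 0 ε).
  z|y — 6 transitions (2 symbol, 4 ε)
  (z|y)* — 10 transitions (2 symbol, 8 ε)
  (z|y)*z — 11 transitions (3 symbol, 8 ε)
  ((z|y)*z)* — 15 transitions (3 symbol, 12 ε)
  x((z|y)*z)* — 16 transitions (4 symbol, 12 ε)

16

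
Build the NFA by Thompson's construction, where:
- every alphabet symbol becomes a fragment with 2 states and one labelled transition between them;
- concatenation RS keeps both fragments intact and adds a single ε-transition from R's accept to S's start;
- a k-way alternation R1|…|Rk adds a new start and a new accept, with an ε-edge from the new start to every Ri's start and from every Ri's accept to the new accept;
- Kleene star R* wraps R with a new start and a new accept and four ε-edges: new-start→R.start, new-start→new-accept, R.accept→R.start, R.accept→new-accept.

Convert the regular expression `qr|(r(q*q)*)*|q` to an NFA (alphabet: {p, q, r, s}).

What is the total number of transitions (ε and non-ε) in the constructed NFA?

Recursing over subexpressions:
Each of the 6 symbol leaves contributes 1 transition (1 symbol, 0 ε).
  qr : 3 transitions (2 symbol, 1 ε)
  q* : 5 transitions (1 symbol, 4 ε)
  q*q : 7 transitions (2 symbol, 5 ε)
  (q*q)* : 11 transitions (2 symbol, 9 ε)
  r(q*q)* : 13 transitions (3 symbol, 10 ε)
  (r(q*q)*)* : 17 transitions (3 symbol, 14 ε)
  qr|(r(q*q)*)*|q : 27 transitions (6 symbol, 21 ε)

27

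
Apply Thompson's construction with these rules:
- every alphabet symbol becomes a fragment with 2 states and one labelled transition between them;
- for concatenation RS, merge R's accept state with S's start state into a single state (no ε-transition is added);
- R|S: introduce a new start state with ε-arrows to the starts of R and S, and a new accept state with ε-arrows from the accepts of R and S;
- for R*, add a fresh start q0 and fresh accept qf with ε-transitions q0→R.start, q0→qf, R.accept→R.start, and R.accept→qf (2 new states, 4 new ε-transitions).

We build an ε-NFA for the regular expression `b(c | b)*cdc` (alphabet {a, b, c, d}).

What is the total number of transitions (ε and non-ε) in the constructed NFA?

14

Recursing over subexpressions:
Each of the 6 symbol leaves contributes 1 transition (1 symbol, 0 ε).
  c | b — 6 transitions (2 symbol, 4 ε)
  (c | b)* — 10 transitions (2 symbol, 8 ε)
  b(c | b)*cdc — 14 transitions (6 symbol, 8 ε)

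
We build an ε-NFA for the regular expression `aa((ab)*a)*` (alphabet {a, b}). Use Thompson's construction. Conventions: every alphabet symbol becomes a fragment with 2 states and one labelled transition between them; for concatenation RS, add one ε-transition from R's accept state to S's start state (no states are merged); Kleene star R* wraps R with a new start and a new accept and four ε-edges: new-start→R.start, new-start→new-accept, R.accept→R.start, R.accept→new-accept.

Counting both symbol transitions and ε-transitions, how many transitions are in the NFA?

17

Recursing over subexpressions:
Each of the 5 symbol leaves contributes 1 transition (1 symbol, 0 ε).
  ab → 3 transitions (2 symbol, 1 ε)
  (ab)* → 7 transitions (2 symbol, 5 ε)
  (ab)*a → 9 transitions (3 symbol, 6 ε)
  ((ab)*a)* → 13 transitions (3 symbol, 10 ε)
  aa((ab)*a)* → 17 transitions (5 symbol, 12 ε)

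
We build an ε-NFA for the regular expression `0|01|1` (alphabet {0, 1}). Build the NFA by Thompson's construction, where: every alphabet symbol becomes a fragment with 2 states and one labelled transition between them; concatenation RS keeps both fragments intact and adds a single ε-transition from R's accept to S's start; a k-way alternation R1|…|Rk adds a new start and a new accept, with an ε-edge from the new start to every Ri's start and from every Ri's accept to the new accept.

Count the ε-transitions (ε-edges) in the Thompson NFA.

7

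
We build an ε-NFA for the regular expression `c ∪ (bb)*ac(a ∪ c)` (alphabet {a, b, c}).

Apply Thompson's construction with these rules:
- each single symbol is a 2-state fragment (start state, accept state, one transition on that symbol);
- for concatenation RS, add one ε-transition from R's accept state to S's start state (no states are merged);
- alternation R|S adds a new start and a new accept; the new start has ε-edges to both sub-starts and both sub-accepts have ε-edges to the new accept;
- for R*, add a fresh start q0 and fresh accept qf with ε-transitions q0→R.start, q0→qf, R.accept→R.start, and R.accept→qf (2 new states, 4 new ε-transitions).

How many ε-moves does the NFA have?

16

By structural recursion:
Each of the 7 symbol leaves contributes 0 ε-transitions.
  bb : 1 ε-transition
  (bb)* : 5 ε-transitions
  a ∪ c : 4 ε-transitions
  (bb)*ac(a ∪ c) : 12 ε-transitions
  c ∪ (bb)*ac(a ∪ c) : 16 ε-transitions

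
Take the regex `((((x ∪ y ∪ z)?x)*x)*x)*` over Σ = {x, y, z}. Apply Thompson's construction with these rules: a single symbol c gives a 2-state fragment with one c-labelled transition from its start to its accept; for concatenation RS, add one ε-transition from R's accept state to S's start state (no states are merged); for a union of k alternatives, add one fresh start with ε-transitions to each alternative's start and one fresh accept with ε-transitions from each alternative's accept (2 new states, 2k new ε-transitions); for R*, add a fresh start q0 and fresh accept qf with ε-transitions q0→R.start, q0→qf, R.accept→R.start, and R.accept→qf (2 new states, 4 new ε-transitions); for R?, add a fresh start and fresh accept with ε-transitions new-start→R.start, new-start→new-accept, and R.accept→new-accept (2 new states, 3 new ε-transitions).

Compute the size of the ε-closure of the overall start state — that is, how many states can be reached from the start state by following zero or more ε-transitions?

15

Work bottom-up. For each fragment F, track |ε-closure(F.start)| and whether F's accept lies in that closure (i.e. whether F accepts ε). A single-symbol fragment has closure size 1 and does not accept ε.
  x ∪ y ∪ z → new start ε-reaches every alternative's start; none of them accept ε, so the new accept is not reached: |ε-closure| = 1 + 1 + 1 + 1 = 4
  (x ∪ y ∪ z)? → new start has ε-edges to the inner start and to the new accept, so |ε-closure| = 2 + 4 = 6
  (x ∪ y ∪ z)?x → the left operand accepts ε, so the closure extends into the next operand (via the concat ε-link); |ε-closure| = 6 + 1 = 7
  ((x ∪ y ∪ z)?x)* → the star's fresh start ε-reaches both the body's start and the fresh accept: |ε-closure| = 2 + 7 = 9
  ((x ∪ y ∪ z)?x)*x → the left operand accepts ε, so the closure extends into the next operand (via the concat ε-link); |ε-closure| = 9 + 1 = 10
  (((x ∪ y ∪ z)?x)*x)* → new start has ε-edges to the inner start and to the new accept, so |ε-closure| = 2 + 10 = 12
  (((x ∪ y ∪ z)?x)*x)*x → |ε-closure| = 12 + 1 = 13 (closure spills across the concat boundary because the left factor accepts ε)
  ((((x ∪ y ∪ z)?x)*x)*x)* → the star's fresh start ε-reaches both the body's start and the fresh accept: |ε-closure| = 2 + 13 = 15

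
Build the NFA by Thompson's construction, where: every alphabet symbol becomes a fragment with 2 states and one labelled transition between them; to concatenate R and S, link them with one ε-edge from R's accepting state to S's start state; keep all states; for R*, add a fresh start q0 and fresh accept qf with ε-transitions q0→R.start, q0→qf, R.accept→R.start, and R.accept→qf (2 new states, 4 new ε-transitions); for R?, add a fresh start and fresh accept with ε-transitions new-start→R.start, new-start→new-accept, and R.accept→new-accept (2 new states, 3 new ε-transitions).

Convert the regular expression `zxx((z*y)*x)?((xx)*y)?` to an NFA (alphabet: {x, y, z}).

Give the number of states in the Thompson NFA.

Per subexpression:
Each of the 9 symbol leaves contributes a 2-state fragment.
  z* : 4 states
  z*y : 6 states
  (z*y)* : 8 states
  (z*y)*x : 10 states
  ((z*y)*x)? : 12 states
  xx : 4 states
  (xx)* : 6 states
  (xx)*y : 8 states
  ((xx)*y)? : 10 states
  zxx((z*y)*x)?((xx)*y)? : 28 states

28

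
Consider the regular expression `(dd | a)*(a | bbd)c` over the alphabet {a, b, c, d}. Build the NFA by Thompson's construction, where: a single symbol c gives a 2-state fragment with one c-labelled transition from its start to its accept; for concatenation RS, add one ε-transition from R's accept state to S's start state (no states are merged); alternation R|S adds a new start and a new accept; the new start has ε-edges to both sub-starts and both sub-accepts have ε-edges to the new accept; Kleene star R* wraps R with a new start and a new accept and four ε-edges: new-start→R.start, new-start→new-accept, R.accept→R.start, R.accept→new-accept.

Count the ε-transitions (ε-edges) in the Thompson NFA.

17

Per subexpression:
Each of the 8 symbol leaves contributes 0 ε-transitions.
  dd — 1 ε-transition
  dd | a — 5 ε-transitions
  (dd | a)* — 9 ε-transitions
  bbd — 2 ε-transitions
  a | bbd — 6 ε-transitions
  (dd | a)*(a | bbd)c — 17 ε-transitions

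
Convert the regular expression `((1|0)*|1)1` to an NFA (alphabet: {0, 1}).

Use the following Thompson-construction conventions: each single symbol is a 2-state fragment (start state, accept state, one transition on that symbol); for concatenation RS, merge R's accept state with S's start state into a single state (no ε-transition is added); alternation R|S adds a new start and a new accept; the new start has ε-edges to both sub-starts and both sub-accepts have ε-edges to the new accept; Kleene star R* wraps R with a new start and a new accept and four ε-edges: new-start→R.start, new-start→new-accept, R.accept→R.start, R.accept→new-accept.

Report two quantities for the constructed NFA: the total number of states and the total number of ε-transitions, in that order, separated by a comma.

13, 12

Recursing over subexpressions:
Each of the 4 symbol leaves contributes 2 states and 0 ε-transitions.
  1|0 → 6 states, 4 ε-transitions
  (1|0)* → 8 states, 8 ε-transitions
  (1|0)*|1 → 12 states, 12 ε-transitions
  ((1|0)*|1)1 → 13 states, 12 ε-transitions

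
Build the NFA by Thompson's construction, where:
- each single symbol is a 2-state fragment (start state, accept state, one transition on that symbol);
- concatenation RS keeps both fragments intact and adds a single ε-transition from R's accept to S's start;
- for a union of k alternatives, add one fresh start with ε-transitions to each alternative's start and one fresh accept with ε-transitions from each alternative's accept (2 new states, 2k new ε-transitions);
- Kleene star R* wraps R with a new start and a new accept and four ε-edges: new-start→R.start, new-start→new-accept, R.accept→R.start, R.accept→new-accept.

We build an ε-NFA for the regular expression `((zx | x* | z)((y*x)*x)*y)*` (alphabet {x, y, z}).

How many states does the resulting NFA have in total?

28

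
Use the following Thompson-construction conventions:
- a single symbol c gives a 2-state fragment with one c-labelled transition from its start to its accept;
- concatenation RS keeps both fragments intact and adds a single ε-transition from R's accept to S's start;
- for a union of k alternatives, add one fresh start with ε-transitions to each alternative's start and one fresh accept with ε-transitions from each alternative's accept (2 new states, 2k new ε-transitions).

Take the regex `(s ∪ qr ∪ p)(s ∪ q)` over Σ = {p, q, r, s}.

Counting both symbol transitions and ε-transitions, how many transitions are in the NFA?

18

Recursing over subexpressions:
Each of the 6 symbol leaves contributes 1 transition (1 symbol, 0 ε).
  qr : 3 transitions (2 symbol, 1 ε)
  s ∪ qr ∪ p : 11 transitions (4 symbol, 7 ε)
  s ∪ q : 6 transitions (2 symbol, 4 ε)
  (s ∪ qr ∪ p)(s ∪ q) : 18 transitions (6 symbol, 12 ε)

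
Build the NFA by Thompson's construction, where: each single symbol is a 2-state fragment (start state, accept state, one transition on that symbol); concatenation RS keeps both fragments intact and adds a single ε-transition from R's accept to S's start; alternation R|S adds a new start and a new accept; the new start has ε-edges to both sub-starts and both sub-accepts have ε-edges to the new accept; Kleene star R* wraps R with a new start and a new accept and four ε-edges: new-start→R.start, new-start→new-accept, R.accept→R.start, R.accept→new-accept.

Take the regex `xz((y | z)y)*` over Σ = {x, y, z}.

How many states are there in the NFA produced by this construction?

14

Building bottom-up:
Each of the 5 symbol leaves contributes a 2-state fragment.
  y | z → 6 states
  (y | z)y → 8 states
  ((y | z)y)* → 10 states
  xz((y | z)y)* → 14 states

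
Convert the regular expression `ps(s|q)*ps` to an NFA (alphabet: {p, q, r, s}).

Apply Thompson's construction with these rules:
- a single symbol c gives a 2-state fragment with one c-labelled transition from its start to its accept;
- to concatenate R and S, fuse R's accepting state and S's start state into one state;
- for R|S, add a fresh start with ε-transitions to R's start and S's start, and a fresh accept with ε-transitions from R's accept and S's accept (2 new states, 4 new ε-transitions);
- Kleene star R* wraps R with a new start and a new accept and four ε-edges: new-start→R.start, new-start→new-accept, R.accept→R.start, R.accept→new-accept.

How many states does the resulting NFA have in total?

Per subexpression:
Each of the 6 symbol leaves contributes a 2-state fragment.
  s|q : 6 states
  (s|q)* : 8 states
  ps(s|q)*ps : 12 states

12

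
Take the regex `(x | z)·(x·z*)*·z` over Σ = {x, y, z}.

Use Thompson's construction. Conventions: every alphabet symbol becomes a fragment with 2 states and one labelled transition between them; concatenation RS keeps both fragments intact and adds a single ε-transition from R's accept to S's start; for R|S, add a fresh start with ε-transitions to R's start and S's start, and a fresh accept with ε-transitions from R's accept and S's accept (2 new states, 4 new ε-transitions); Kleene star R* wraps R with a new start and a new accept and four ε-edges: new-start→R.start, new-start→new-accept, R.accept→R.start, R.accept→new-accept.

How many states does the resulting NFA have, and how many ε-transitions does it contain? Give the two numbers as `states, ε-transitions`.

16, 15

Recursing over subexpressions:
Each of the 5 symbol leaves contributes 2 states and 0 ε-transitions.
  x | z → 6 states, 4 ε-transitions
  z* → 4 states, 4 ε-transitions
  x·z* → 6 states, 5 ε-transitions
  (x·z*)* → 8 states, 9 ε-transitions
  (x | z)·(x·z*)*·z → 16 states, 15 ε-transitions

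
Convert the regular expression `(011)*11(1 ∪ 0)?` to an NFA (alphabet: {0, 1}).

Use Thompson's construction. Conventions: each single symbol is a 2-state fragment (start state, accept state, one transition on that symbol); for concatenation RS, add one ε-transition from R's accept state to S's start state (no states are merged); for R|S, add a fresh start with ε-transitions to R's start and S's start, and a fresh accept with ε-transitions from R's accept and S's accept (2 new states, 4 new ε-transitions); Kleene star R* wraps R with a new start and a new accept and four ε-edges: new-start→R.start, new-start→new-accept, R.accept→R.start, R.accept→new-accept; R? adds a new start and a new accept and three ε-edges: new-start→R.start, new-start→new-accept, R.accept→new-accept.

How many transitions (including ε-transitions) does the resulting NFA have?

Building bottom-up:
Each of the 7 symbol leaves contributes 1 transition (1 symbol, 0 ε).
  011 : 5 transitions (3 symbol, 2 ε)
  (011)* : 9 transitions (3 symbol, 6 ε)
  1 ∪ 0 : 6 transitions (2 symbol, 4 ε)
  (1 ∪ 0)? : 9 transitions (2 symbol, 7 ε)
  (011)*11(1 ∪ 0)? : 23 transitions (7 symbol, 16 ε)

23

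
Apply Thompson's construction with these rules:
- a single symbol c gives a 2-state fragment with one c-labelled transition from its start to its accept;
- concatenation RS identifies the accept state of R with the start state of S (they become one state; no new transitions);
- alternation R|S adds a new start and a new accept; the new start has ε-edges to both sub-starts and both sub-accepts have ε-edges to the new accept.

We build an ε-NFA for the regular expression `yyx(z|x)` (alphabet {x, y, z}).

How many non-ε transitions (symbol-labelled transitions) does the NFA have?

5

Building bottom-up:
Each of the 5 symbol leaves contributes exactly 1 symbol transition.
  z|x : 2 symbol transitions
  yyx(z|x) : 5 symbol transitions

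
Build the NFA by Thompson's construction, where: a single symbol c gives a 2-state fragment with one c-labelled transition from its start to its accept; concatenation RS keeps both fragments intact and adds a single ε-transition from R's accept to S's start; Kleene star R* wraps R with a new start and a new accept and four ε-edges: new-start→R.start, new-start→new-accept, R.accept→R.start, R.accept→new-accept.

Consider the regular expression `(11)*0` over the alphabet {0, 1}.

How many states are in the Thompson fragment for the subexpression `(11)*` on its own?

6

Fragment for `(11)*`:
Each of the 2 symbol leaves contributes a 2-state fragment.
  11 → 4 states
  (11)* → 6 states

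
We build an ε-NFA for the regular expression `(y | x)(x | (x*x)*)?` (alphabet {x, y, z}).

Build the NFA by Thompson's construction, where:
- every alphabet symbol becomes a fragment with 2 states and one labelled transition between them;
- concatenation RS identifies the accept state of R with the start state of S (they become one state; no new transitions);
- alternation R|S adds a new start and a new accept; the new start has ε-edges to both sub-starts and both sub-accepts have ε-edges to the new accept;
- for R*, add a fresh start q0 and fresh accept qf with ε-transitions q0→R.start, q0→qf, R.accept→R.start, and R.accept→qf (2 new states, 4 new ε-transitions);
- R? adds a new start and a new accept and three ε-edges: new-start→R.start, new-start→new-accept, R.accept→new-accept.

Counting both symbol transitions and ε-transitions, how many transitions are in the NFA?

24

Building bottom-up:
Each of the 5 symbol leaves contributes 1 transition (1 symbol, 0 ε).
  y | x — 6 transitions (2 symbol, 4 ε)
  x* — 5 transitions (1 symbol, 4 ε)
  x*x — 6 transitions (2 symbol, 4 ε)
  (x*x)* — 10 transitions (2 symbol, 8 ε)
  x | (x*x)* — 15 transitions (3 symbol, 12 ε)
  (x | (x*x)*)? — 18 transitions (3 symbol, 15 ε)
  (y | x)(x | (x*x)*)? — 24 transitions (5 symbol, 19 ε)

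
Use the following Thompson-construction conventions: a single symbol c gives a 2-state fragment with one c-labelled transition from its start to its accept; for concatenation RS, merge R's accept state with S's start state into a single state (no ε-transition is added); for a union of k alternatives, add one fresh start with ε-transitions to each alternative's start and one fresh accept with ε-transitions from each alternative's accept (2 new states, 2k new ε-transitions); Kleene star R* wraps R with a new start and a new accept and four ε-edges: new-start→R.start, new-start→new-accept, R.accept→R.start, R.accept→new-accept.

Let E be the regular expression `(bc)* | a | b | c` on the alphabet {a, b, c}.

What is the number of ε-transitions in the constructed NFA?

Per subexpression:
Each of the 5 symbol leaves contributes 0 ε-transitions.
  bc : 0 ε-transitions
  (bc)* : 4 ε-transitions
  (bc)* | a | b | c : 12 ε-transitions

12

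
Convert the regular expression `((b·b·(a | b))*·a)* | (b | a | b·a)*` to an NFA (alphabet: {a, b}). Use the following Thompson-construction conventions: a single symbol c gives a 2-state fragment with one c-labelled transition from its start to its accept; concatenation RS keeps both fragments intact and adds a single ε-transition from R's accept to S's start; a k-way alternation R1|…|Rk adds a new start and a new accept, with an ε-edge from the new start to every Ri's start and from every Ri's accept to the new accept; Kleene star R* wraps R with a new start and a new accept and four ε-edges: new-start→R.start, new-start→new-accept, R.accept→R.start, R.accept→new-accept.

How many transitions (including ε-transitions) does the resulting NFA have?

Recursing over subexpressions:
Each of the 9 symbol leaves contributes 1 transition (1 symbol, 0 ε).
  a | b — 6 transitions (2 symbol, 4 ε)
  b·b·(a | b) — 10 transitions (4 symbol, 6 ε)
  (b·b·(a | b))* — 14 transitions (4 symbol, 10 ε)
  (b·b·(a | b))*·a — 16 transitions (5 symbol, 11 ε)
  ((b·b·(a | b))*·a)* — 20 transitions (5 symbol, 15 ε)
  b·a — 3 transitions (2 symbol, 1 ε)
  b | a | b·a — 11 transitions (4 symbol, 7 ε)
  (b | a | b·a)* — 15 transitions (4 symbol, 11 ε)
  ((b·b·(a | b))*·a)* | (b | a | b·a)* — 39 transitions (9 symbol, 30 ε)

39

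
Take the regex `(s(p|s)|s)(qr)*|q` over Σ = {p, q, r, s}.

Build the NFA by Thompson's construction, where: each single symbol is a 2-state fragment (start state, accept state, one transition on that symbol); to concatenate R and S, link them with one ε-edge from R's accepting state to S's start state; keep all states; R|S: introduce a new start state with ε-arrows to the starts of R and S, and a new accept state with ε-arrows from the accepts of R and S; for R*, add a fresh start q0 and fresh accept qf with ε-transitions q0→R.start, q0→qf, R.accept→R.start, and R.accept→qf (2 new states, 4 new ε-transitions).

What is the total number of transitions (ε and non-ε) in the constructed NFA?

26

Bottom-up over the parse tree:
Each of the 7 symbol leaves contributes 1 transition (1 symbol, 0 ε).
  p|s → 6 transitions (2 symbol, 4 ε)
  s(p|s) → 8 transitions (3 symbol, 5 ε)
  s(p|s)|s → 13 transitions (4 symbol, 9 ε)
  qr → 3 transitions (2 symbol, 1 ε)
  (qr)* → 7 transitions (2 symbol, 5 ε)
  (s(p|s)|s)(qr)* → 21 transitions (6 symbol, 15 ε)
  (s(p|s)|s)(qr)*|q → 26 transitions (7 symbol, 19 ε)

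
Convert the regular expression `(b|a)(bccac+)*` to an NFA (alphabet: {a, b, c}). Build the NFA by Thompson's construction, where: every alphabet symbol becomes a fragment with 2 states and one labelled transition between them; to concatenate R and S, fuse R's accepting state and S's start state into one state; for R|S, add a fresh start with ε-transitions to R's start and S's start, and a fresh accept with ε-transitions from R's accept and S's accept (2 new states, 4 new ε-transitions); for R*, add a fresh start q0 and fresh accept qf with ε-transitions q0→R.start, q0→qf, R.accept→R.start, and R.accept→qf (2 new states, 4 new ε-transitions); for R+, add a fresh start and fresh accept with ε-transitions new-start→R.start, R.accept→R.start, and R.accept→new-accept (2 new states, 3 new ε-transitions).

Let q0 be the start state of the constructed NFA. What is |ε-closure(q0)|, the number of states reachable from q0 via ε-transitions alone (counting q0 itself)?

3

Let C(F) = |ε-closure(F.start)| within fragment F, and note whether F accepts ε. Symbol fragments have C = 1 and do not accept ε. Then:
  b|a → C = 1 + 1 + 1 = 3 (the new accept is not ε-reachable since no branch accepts ε)
  c+ → C = 1 + 1 = 2 (the body doesn't accept ε, so the new accept is not reached)
  bccac+ → same as the first factor's closure: C = 1
  (bccac+)* → new start has ε-edges to the inner start and to the new accept, so C = 2 + 1 = 3
  (b|a)(bccac+)* → C equals the left operand's closure size = 3 (its accept is not ε-reachable, so the closure stops there)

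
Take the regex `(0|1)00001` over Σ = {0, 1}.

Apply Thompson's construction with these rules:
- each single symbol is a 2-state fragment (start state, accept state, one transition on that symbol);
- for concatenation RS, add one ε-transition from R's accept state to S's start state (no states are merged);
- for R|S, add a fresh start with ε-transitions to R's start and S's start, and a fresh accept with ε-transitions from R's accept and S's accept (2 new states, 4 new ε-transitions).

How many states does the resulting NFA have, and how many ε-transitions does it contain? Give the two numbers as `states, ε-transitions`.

16, 9

Per subexpression:
Each of the 7 symbol leaves contributes 2 states and 0 ε-transitions.
  0|1 → 6 states, 4 ε-transitions
  (0|1)00001 → 16 states, 9 ε-transitions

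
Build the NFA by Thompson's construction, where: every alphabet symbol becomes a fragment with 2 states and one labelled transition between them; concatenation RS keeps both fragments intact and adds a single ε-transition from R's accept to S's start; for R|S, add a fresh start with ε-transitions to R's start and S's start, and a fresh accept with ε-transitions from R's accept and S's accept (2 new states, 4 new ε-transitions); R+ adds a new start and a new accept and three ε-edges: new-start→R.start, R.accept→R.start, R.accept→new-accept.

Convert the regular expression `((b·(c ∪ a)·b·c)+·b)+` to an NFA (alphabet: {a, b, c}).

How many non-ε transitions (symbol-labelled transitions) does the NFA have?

Bottom-up over the parse tree:
Each of the 6 symbol leaves contributes exactly 1 symbol transition.
  c ∪ a = 2 symbol transitions
  b·(c ∪ a)·b·c = 5 symbol transitions
  (b·(c ∪ a)·b·c)+ = 5 symbol transitions
  (b·(c ∪ a)·b·c)+·b = 6 symbol transitions
  ((b·(c ∪ a)·b·c)+·b)+ = 6 symbol transitions

6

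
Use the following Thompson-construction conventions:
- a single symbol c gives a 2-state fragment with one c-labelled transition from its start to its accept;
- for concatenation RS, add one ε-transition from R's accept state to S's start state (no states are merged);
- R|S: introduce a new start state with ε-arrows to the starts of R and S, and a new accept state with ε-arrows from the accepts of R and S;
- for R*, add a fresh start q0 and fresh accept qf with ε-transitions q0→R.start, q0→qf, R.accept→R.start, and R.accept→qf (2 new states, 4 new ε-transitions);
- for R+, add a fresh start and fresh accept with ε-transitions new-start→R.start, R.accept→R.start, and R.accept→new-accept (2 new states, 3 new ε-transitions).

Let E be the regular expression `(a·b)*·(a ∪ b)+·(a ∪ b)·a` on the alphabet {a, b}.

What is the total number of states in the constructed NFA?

22

Building bottom-up:
Each of the 7 symbol leaves contributes a 2-state fragment.
  a·b → 4 states
  (a·b)* → 6 states
  a ∪ b → 6 states
  (a ∪ b)+ → 8 states
  a ∪ b → 6 states
  (a·b)*·(a ∪ b)+·(a ∪ b)·a → 22 states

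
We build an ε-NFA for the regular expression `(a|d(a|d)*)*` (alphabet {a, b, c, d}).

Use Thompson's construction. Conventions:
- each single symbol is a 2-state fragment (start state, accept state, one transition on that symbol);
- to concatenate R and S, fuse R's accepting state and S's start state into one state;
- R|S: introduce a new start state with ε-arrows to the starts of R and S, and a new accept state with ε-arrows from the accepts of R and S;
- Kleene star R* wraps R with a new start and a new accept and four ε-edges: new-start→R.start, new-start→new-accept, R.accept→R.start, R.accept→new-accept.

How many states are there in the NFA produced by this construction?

15

Bottom-up over the parse tree:
Each of the 4 symbol leaves contributes a 2-state fragment.
  a|d → 6 states
  (a|d)* → 8 states
  d(a|d)* → 9 states
  a|d(a|d)* → 13 states
  (a|d(a|d)*)* → 15 states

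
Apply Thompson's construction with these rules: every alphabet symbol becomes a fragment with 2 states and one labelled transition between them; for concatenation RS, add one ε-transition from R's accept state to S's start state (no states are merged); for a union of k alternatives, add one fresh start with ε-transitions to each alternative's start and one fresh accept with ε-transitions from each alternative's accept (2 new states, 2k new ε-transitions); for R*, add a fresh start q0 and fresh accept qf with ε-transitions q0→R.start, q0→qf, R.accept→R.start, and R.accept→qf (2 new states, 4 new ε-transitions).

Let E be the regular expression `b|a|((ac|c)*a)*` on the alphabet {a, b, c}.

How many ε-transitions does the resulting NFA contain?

20

Recursing over subexpressions:
Each of the 6 symbol leaves contributes 0 ε-transitions.
  ac → 1 ε-transition
  ac|c → 5 ε-transitions
  (ac|c)* → 9 ε-transitions
  (ac|c)*a → 10 ε-transitions
  ((ac|c)*a)* → 14 ε-transitions
  b|a|((ac|c)*a)* → 20 ε-transitions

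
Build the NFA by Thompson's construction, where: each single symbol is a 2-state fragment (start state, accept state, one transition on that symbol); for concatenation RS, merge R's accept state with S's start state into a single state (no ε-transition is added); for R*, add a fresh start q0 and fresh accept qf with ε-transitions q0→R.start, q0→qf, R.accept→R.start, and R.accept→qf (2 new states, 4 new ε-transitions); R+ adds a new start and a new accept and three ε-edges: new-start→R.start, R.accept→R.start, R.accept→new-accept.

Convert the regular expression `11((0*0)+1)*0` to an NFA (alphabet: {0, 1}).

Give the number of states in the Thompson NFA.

13

Bottom-up over the parse tree:
Each of the 6 symbol leaves contributes a 2-state fragment.
  0* — 4 states
  0*0 — 5 states
  (0*0)+ — 7 states
  (0*0)+1 — 8 states
  ((0*0)+1)* — 10 states
  11((0*0)+1)*0 — 13 states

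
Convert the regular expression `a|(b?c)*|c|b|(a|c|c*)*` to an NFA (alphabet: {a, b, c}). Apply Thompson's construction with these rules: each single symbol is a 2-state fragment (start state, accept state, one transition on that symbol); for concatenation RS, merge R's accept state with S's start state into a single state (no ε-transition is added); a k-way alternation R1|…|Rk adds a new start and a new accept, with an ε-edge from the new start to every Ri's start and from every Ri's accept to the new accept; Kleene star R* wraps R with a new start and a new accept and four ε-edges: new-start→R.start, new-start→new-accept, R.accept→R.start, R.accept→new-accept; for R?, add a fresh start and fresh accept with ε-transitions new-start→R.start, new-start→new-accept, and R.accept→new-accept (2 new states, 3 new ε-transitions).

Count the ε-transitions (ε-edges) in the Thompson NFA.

Recursing over subexpressions:
Each of the 8 symbol leaves contributes 0 ε-transitions.
  b? — 3 ε-transitions
  b?c — 3 ε-transitions
  (b?c)* — 7 ε-transitions
  c* — 4 ε-transitions
  a|c|c* — 10 ε-transitions
  (a|c|c*)* — 14 ε-transitions
  a|(b?c)*|c|b|(a|c|c*)* — 31 ε-transitions

31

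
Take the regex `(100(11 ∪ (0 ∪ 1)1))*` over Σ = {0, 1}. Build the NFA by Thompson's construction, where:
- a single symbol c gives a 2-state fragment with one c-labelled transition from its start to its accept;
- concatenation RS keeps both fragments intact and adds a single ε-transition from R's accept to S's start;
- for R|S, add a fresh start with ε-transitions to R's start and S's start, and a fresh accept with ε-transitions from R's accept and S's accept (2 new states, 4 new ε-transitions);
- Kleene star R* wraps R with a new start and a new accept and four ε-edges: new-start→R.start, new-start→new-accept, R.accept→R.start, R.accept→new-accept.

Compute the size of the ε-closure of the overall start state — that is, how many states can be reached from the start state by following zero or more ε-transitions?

3

Compute the ε-closure size of each fragment's start state recursively; a symbol fragment's start has no outgoing ε-edge, so its closure is just itself (size 1).
  11 : same as the first factor's closure: C = 1
  0 ∪ 1 : C = 1 + 1 + 1 = 3 (the new accept is not ε-reachable since no branch accepts ε)
  (0 ∪ 1)1 : same as the first factor's closure: C = 3
  11 ∪ (0 ∪ 1)1 : new start ε-reaches every alternative's start; none of them accept ε, so the new accept is not reached: C = 1 + 1 + 3 = 5
  100(11 ∪ (0 ∪ 1)1) : C equals the left operand's closure size = 1 (its accept is not ε-reachable, so the closure stops there)
  (100(11 ∪ (0 ∪ 1)1))* : the star's fresh start ε-reaches both the body's start and the fresh accept: C = 2 + 1 = 3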